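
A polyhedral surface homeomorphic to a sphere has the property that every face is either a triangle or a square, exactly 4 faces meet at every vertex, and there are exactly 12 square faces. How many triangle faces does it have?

8

Let x be the number of triangles; then F = 12 + x.
Edge–face incidences: 2E = 4·12 + 3·x = 48 + 3x.
Every vertex has degree 4, so 4V = 2E.
Euler: V − E + F = 2 ⇒ (2E)/4 − E + (12 + x) = 2.
Multiply by 8: 2·(2E) − 4·(2E) + 8·(12 + x) = 16, i.e. 96 + 8x − 2·(48 + 3x) = 16.
Collecting terms: 2x = 16, so x = 8.
Then 2E = 48 + 3·8 = 72, so E = 36, V = 2E/4 = 18, F = 12 + 8 = 20.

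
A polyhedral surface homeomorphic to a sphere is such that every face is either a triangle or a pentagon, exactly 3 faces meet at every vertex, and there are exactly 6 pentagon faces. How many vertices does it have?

12

Let x be the number of triangles; then F = 6 + x.
Edge–face incidences: 2E = 5·6 + 3·x = 30 + 3x.
Every vertex has degree 3, so 3V = 2E.
Euler: V − E + F = 2 ⇒ (2E)/3 − E + (6 + x) = 2.
Multiply by 6: 2·(2E) − 3·(2E) + 6·(6 + x) = 12, i.e. 36 + 6x − (30 + 3x) = 12.
Collecting terms: 3x + 6 = 12, so 3x = 6, so x = 2.
Then 2E = 30 + 3·2 = 36, so E = 18, V = 2E/3 = 12, F = 6 + 2 = 8.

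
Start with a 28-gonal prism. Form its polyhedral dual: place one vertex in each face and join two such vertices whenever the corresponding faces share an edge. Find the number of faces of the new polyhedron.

The base solid has V = 56, E = 84, F = 30.
The dual swaps V and F and preserves E: V′ = F = 30, E′ = E = 84, F′ = V = 56.

56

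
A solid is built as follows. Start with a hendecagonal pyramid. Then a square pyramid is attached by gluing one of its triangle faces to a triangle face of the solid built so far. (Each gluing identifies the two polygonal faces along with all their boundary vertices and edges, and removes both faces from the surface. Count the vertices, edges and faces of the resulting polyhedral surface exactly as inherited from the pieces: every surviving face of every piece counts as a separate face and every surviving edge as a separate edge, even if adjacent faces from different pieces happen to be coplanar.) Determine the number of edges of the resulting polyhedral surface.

A hendecagonal pyramid: V=12, E=22, F=12.
Attach a square pyramid (V=5, E=8, F=5) along a 3-gon: merge 3 vertices and 3 edges, delete both glued faces → V=14, E=27, F=15.
Check: V − E + F = 14 − 27 + 15 = 2.

27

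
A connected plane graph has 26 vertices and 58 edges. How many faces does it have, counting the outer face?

Euler's formula for a connected plane graph: V − E + F = 2, so F = 2 − 26 + 58 = 34.

34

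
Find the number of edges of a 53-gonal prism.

159

A prism on an n-gon has two n-gon bases and n rectangular sides: V = 2·53 = 106, E = 3·53 = 159, F = 53 + 2 = 55.
Check: V − E + F = 106 − 159 + 55 = 2.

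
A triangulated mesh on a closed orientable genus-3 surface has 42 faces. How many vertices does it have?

χ = 2 − 2·3 = -4, and every face is a triangle so 3F = 2E.
E = 3·42/2 = 63. Then V = -4 + E − F = -4 + 63 − 42 = 17.

17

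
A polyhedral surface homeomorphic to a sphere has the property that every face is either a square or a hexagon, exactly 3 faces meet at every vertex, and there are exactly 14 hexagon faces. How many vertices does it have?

36

Let x be the number of squares; then F = 14 + x.
Edge–face incidences: 2E = 6·14 + 4·x = 84 + 4x.
Every vertex has degree 3, so 3V = 2E.
Euler: V − E + F = 2 ⇒ (2E)/3 − E + (14 + x) = 2.
Multiply by 6: 2·(2E) − 3·(2E) + 6·(14 + x) = 12, i.e. 84 + 6x − (84 + 4x) = 12.
Collecting terms: 2x = 12, so x = 6.
Then 2E = 84 + 4·6 = 108, so E = 54, V = 2E/3 = 36, F = 14 + 6 = 20.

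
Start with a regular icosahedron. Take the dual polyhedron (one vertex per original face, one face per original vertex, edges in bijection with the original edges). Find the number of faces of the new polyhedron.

12

The base solid has V = 12, E = 30, F = 20.
The dual swaps V and F and preserves E: V′ = F = 20, E′ = E = 30, F′ = V = 12.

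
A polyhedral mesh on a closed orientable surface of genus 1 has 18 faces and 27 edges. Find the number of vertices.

For a closed orientable surface of genus 1, χ = 2 − 2·1 = 0.
V = 0 + E − F = 0 + 27 − 18 = 9.

9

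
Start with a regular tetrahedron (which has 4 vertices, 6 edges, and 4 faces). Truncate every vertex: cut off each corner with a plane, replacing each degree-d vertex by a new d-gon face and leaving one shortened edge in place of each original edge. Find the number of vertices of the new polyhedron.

Truncation replaces each original edge-end by a new vertex, so V′ = 2E = 12.
Each original edge survives, and each old vertex of degree d contributes d new edges; summing degrees gives Σd = 2E, so E′ = E + 2E = 3E = 18.
Each original face survives and each original vertex becomes one new face: F′ = F + V = 8.

12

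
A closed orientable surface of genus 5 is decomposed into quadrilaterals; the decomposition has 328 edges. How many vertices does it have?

156

χ = 2 − 2·5 = -8, and every face is a square so 4F = 2E.
F = 2E/4 = 164. Then V = -8 + E − F = -8 + 328 − 164 = 156.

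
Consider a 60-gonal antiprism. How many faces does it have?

122

An antiprism on an n-gon has two n-gon caps and 2n triangles: V = 2·60 = 120, E = 4·60 = 240, F = 2·60 + 2 = 122.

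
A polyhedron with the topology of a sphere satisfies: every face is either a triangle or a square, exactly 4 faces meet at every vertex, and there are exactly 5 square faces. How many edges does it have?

Let x be the number of triangles; then F = 5 + x.
Edge–face incidences: 2E = 4·5 + 3·x = 20 + 3x.
Every vertex has degree 4, so 4V = 2E.
Euler: V − E + F = 2 ⇒ (2E)/4 − E + (5 + x) = 2.
Multiply by 8: 2·(2E) − 4·(2E) + 8·(5 + x) = 16, i.e. 40 + 8x − 2·(20 + 3x) = 16.
Collecting terms: 2x = 16, so x = 8.
Then 2E = 20 + 3·8 = 44, so E = 22, V = 2E/4 = 11, F = 5 + 8 = 13.

22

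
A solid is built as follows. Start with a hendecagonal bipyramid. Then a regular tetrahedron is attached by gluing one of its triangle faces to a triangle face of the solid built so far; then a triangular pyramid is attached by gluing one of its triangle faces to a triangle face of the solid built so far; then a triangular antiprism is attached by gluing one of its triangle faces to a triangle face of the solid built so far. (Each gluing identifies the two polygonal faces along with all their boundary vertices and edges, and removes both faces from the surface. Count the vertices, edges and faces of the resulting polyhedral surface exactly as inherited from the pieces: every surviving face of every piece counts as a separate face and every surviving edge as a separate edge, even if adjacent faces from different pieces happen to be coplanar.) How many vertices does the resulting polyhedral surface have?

A hendecagonal bipyramid: V=13, E=33, F=22.
Attach a regular tetrahedron (V=4, E=6, F=4) along a 3-gon: merge 3 vertices and 3 edges, delete both glued faces → V=14, E=36, F=24.
Attach a triangular pyramid (V=4, E=6, F=4) along a 3-gon: merge 3 vertices and 3 edges, delete both glued faces → V=15, E=39, F=26.
Attach a triangular antiprism (V=6, E=12, F=8) along a 3-gon: merge 3 vertices and 3 edges, delete both glued faces → V=18, E=48, F=32.
Check: V − E + F = 18 − 48 + 32 = 2.

18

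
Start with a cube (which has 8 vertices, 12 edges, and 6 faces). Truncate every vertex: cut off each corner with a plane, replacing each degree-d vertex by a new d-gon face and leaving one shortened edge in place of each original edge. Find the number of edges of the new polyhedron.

36

Truncation replaces each original edge-end by a new vertex, so V′ = 2E = 24.
Each original edge survives, and each old vertex of degree d contributes d new edges; summing degrees gives Σd = 2E, so E′ = E + 2E = 3E = 36.
Each original face survives and each original vertex becomes one new face: F′ = F + V = 14.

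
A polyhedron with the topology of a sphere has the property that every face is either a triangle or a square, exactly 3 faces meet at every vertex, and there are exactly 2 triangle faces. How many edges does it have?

9

Let x be the number of squares; then F = 2 + x.
Edge–face incidences: 2E = 3·2 + 4·x = 6 + 4x.
Every vertex has degree 3, so 3V = 2E.
Euler: V − E + F = 2 ⇒ (2E)/3 − E + (2 + x) = 2.
Multiply by 6: 2·(2E) − 3·(2E) + 6·(2 + x) = 12, i.e. 12 + 6x − (6 + 4x) = 12.
Collecting terms: 2x + 6 = 12, so 2x = 6, so x = 3.
Then 2E = 6 + 4·3 = 18, so E = 9, V = 2E/3 = 6, F = 2 + 3 = 5.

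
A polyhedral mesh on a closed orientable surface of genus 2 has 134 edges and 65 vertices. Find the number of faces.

67

For a closed orientable surface of genus 2, χ = 2 − 2·2 = -2.
F = -2 − V + E = -2 − 65 + 134 = 67.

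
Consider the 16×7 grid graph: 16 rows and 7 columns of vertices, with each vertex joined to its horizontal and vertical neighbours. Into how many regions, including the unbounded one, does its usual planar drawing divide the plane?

91

The grid has V = 16·7 = 112 vertices and E = 16·6 + 7·15 = 201 edges.
F = 2 − V + E = 2 − 112 + 201 = 91.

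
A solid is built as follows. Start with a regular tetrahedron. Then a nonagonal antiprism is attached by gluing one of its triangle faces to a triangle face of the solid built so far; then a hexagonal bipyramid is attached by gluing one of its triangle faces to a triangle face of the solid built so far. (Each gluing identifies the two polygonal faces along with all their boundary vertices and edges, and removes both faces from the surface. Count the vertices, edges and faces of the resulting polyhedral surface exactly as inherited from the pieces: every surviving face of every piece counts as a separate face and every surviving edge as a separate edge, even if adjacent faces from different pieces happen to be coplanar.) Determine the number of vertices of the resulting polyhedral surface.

24

A regular tetrahedron: V=4, E=6, F=4.
Attach a nonagonal antiprism (V=18, E=36, F=20) along a 3-gon: merge 3 vertices and 3 edges, delete both glued faces → V=19, E=39, F=22.
Attach a hexagonal bipyramid (V=8, E=18, F=12) along a 3-gon: merge 3 vertices and 3 edges, delete both glued faces → V=24, E=54, F=32.
Check: V − E + F = 24 − 54 + 32 = 2.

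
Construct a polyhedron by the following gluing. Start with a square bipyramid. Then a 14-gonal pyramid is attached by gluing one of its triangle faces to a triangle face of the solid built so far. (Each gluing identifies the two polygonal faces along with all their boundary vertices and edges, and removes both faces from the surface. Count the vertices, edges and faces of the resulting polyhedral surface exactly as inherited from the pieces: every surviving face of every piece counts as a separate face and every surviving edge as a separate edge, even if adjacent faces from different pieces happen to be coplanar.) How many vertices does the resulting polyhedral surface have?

A square bipyramid: V=6, E=12, F=8.
Attach a 14-gonal pyramid (V=15, E=28, F=15) along a 3-gon: merge 3 vertices and 3 edges, delete both glued faces → V=18, E=37, F=21.
Check: V − E + F = 18 − 37 + 21 = 2.

18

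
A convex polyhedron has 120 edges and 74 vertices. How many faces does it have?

48

Here V − E + F = 2.
F = 2 − V + E = 2 − 74 + 120 = 48.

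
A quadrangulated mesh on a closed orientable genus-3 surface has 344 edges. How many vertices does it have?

χ = 2 − 2·3 = -4, and every face is a square so 4F = 2E.
F = 2E/4 = 172. Then V = -4 + E − F = -4 + 344 − 172 = 168.

168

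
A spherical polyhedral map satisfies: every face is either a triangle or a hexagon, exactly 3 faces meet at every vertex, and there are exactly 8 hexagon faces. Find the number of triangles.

Let x be the number of triangles; then F = 8 + x.
Edge–face incidences: 2E = 6·8 + 3·x = 48 + 3x.
Every vertex has degree 3, so 3V = 2E.
Euler: V − E + F = 2 ⇒ (2E)/3 − E + (8 + x) = 2.
Multiply by 6: 2·(2E) − 3·(2E) + 6·(8 + x) = 12, i.e. 48 + 6x − (48 + 3x) = 12.
Collecting terms: 3x = 12, so x = 4.
Then 2E = 48 + 3·4 = 60, so E = 30, V = 2E/3 = 20, F = 8 + 4 = 12.

4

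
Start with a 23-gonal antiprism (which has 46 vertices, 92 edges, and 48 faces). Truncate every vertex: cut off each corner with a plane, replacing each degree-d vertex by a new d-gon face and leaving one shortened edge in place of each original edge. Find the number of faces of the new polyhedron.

94

Truncation replaces each original edge-end by a new vertex, so V′ = 2E = 184.
Each original edge survives, and each old vertex of degree d contributes d new edges; summing degrees gives Σd = 2E, so E′ = E + 2E = 3E = 276.
Each original face survives and each original vertex becomes one new face: F′ = F + V = 94.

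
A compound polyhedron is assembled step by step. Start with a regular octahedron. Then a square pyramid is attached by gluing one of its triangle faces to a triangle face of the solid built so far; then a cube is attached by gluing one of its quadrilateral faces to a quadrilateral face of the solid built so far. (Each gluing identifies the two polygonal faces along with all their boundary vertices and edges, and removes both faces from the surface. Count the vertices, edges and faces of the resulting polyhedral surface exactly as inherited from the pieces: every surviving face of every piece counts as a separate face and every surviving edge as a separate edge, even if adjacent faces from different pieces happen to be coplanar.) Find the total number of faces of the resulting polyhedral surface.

A regular octahedron: V=6, E=12, F=8.
Attach a square pyramid (V=5, E=8, F=5) along a 3-gon: merge 3 vertices and 3 edges, delete both glued faces → V=8, E=17, F=11.
Attach a cube (V=8, E=12, F=6) along a 4-gon: merge 4 vertices and 4 edges, delete both glued faces → V=12, E=25, F=15.
Check: V − E + F = 12 − 25 + 15 = 2.

15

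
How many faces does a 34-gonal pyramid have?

A pyramid on an n-gon base has one n-gon and n triangles: V = 34 + 1 = 35, E = 2·34 = 68, F = 34 + 1 = 35.

35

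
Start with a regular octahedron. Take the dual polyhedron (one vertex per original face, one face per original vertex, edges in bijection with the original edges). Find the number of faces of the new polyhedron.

6

The base solid has V = 6, E = 12, F = 8.
The dual swaps V and F and preserves E: V′ = F = 8, E′ = E = 12, F′ = V = 6.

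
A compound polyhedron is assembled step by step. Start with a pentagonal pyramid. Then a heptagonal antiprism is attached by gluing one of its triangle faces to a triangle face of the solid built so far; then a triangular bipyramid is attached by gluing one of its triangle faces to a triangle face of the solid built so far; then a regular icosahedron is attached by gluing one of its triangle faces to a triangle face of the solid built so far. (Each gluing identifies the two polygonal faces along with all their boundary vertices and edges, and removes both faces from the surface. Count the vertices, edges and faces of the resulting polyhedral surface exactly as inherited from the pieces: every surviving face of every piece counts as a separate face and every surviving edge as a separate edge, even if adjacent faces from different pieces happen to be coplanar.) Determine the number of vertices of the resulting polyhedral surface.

28

A pentagonal pyramid: V=6, E=10, F=6.
Attach a heptagonal antiprism (V=14, E=28, F=16) along a 3-gon: merge 3 vertices and 3 edges, delete both glued faces → V=17, E=35, F=20.
Attach a triangular bipyramid (V=5, E=9, F=6) along a 3-gon: merge 3 vertices and 3 edges, delete both glued faces → V=19, E=41, F=24.
Attach a regular icosahedron (V=12, E=30, F=20) along a 3-gon: merge 3 vertices and 3 edges, delete both glued faces → V=28, E=68, F=42.
Check: V − E + F = 28 − 68 + 42 = 2.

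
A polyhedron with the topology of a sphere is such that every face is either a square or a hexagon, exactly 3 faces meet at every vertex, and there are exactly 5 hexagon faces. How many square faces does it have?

6

Let x be the number of squares; then F = 5 + x.
Edge–face incidences: 2E = 6·5 + 4·x = 30 + 4x.
Every vertex has degree 3, so 3V = 2E.
Euler: V − E + F = 2 ⇒ (2E)/3 − E + (5 + x) = 2.
Multiply by 6: 2·(2E) − 3·(2E) + 6·(5 + x) = 12, i.e. 30 + 6x − (30 + 4x) = 12.
Collecting terms: 2x = 12, so x = 6.
Then 2E = 30 + 4·6 = 54, so E = 27, V = 2E/3 = 18, F = 5 + 6 = 11.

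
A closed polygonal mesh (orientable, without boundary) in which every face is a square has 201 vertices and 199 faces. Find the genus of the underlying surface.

0

Every face is a square, so 2E = 4·199 = 796, giving E = 398.
χ = V − E + F = 201 − 398 + 199 = 2.
For a closed orientable surface χ = 2 − 2g, so g = (2 − (2))/2 = 0.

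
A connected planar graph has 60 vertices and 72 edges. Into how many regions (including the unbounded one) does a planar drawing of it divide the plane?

14

Euler's formula for a connected plane graph: V − E + F = 2, so F = 2 − 60 + 72 = 14.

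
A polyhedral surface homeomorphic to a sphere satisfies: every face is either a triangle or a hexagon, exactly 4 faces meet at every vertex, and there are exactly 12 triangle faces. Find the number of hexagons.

Let x be the number of hexagons; then F = 12 + x.
Edge–face incidences: 2E = 3·12 + 6·x = 36 + 6x.
Every vertex has degree 4, so 4V = 2E.
Euler: V − E + F = 2 ⇒ (2E)/4 − E + (12 + x) = 2.
Multiply by 8: 2·(2E) − 4·(2E) + 8·(12 + x) = 16, i.e. 96 + 8x − 2·(36 + 6x) = 16.
Collecting terms: −4x + 24 = 16, so −4x = −8, so x = 2.
Then 2E = 36 + 6·2 = 48, so E = 24, V = 2E/4 = 12, F = 12 + 2 = 14.

2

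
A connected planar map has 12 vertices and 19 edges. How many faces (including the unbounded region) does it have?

Euler's formula for a connected plane graph: V − E + F = 2, so F = 2 − 12 + 19 = 9.

9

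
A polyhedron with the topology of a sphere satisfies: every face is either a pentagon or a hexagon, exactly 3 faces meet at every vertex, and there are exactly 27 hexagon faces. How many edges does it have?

111

Let x be the number of pentagons; then F = 27 + x.
Edge–face incidences: 2E = 6·27 + 5·x = 162 + 5x.
Every vertex has degree 3, so 3V = 2E.
Euler: V − E + F = 2 ⇒ (2E)/3 − E + (27 + x) = 2.
Multiply by 6: 2·(2E) − 3·(2E) + 6·(27 + x) = 12, i.e. 162 + 6x − (162 + 5x) = 12.
Collecting terms: x = 12.
Then 2E = 162 + 5·12 = 222, so E = 111, V = 2E/3 = 74, F = 27 + 12 = 39.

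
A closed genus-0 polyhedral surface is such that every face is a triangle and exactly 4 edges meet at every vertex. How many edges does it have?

12

Each face has 3 edges and each edge borders two faces, so 2E = 3F.
Each vertex has degree 4, so 4V = 2E and hence V = 3F/4.
Euler: V − E + F = 2 ⇒ (3F/4) − (3F/2) + F = 2.
Multiply by 8: (6 − 12 + 8)F = 16, i.e. 2F = 16.
So F = 8, E = 3·8/2 = 12, V = 3·8/4 = 6.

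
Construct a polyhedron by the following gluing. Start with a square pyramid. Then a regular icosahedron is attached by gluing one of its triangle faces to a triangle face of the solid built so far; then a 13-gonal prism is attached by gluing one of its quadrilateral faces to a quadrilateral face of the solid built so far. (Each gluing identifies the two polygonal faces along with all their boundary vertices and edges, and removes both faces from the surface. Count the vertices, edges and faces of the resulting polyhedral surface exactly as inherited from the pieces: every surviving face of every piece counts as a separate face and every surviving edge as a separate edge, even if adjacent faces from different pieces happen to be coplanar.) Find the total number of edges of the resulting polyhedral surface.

A square pyramid: V=5, E=8, F=5.
Attach a regular icosahedron (V=12, E=30, F=20) along a 3-gon: merge 3 vertices and 3 edges, delete both glued faces → V=14, E=35, F=23.
Attach a 13-gonal prism (V=26, E=39, F=15) along a 4-gon: merge 4 vertices and 4 edges, delete both glued faces → V=36, E=70, F=36.
Check: V − E + F = 36 − 70 + 36 = 2.

70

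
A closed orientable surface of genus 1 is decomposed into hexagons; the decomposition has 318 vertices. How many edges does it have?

χ = 2 − 2·1 = 0, and every face is a hexagon so 6F = 2E.
V − E + F = 0 with E = 6F/2 gives 318 − (6/2 − 1)·F = 0, so F = 159 and E = 477.

477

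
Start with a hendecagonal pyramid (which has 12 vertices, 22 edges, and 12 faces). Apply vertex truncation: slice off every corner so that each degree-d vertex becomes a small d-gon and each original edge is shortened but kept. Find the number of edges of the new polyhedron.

66

Truncation replaces each original edge-end by a new vertex, so V′ = 2E = 44.
Each original edge survives, and each old vertex of degree d contributes d new edges; summing degrees gives Σd = 2E, so E′ = E + 2E = 3E = 66.
Each original face survives and each original vertex becomes one new face: F′ = F + V = 24.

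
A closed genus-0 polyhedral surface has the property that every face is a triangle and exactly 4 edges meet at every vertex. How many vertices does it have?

6

Each face has 3 edges and each edge borders two faces, so 2E = 3F.
Each vertex has degree 4, so 4V = 2E and hence V = 3F/4.
Euler: V − E + F = 2 ⇒ (3F/4) − (3F/2) + F = 2.
Multiply by 8: (6 − 12 + 8)F = 16, i.e. 2F = 16.
So F = 8, E = 3·8/2 = 12, V = 3·8/4 = 6.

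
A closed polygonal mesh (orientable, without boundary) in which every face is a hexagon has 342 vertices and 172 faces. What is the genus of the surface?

2

Every face is a hexagon, so 2E = 6·172 = 1032, giving E = 516.
χ = V − E + F = 342 − 516 + 172 = -2.
For a closed orientable surface χ = 2 − 2g, so g = (2 − (-2))/2 = 2.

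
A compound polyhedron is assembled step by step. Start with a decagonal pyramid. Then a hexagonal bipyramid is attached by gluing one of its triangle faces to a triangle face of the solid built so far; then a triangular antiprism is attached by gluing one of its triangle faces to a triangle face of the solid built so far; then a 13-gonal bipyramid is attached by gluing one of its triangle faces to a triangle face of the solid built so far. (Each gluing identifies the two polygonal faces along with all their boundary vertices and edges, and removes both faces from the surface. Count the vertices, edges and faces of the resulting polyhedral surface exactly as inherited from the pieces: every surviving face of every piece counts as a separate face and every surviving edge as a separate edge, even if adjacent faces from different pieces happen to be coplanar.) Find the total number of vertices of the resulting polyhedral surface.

A decagonal pyramid: V=11, E=20, F=11.
Attach a hexagonal bipyramid (V=8, E=18, F=12) along a 3-gon: merge 3 vertices and 3 edges, delete both glued faces → V=16, E=35, F=21.
Attach a triangular antiprism (V=6, E=12, F=8) along a 3-gon: merge 3 vertices and 3 edges, delete both glued faces → V=19, E=44, F=27.
Attach a 13-gonal bipyramid (V=15, E=39, F=26) along a 3-gon: merge 3 vertices and 3 edges, delete both glued faces → V=31, E=80, F=51.
Check: V − E + F = 31 − 80 + 51 = 2.

31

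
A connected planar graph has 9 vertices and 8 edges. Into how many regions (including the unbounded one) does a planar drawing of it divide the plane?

Euler's formula for a connected plane graph: V − E + F = 2, so F = 2 − 9 + 8 = 1.

1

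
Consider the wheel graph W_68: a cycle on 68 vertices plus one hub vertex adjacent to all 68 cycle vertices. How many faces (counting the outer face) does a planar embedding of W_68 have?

W_68 has V = 68 + 1 = 69 vertices and E = 2·68 = 136 edges.
By Euler's formula F = 2 − V + E = 2 − 69 + 136 = 69.

69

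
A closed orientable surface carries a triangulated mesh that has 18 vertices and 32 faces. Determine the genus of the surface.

Every face is a triangle, so 2E = 3·32 = 96, giving E = 48.
χ = V − E + F = 18 − 48 + 32 = 2.
For a closed orientable surface χ = 2 − 2g, so g = (2 − (2))/2 = 0.

0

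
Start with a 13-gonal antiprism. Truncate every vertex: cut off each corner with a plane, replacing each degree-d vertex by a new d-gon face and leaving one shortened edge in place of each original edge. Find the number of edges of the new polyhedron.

156

The base solid has V = 26, E = 52, F = 28.
Truncation replaces each original edge-end by a new vertex, so V′ = 2E = 104.
Each original edge survives, and each old vertex of degree d contributes d new edges; summing degrees gives Σd = 2E, so E′ = E + 2E = 3E = 156.
Each original face survives and each original vertex becomes one new face: F′ = F + V = 54.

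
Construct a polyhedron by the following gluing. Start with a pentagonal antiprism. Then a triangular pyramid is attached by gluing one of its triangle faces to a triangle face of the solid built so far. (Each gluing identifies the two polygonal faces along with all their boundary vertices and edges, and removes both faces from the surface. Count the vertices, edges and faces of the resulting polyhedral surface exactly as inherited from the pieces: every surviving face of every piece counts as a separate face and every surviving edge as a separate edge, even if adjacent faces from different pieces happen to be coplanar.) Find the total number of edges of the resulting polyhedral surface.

23

A pentagonal antiprism: V=10, E=20, F=12.
Attach a triangular pyramid (V=4, E=6, F=4) along a 3-gon: merge 3 vertices and 3 edges, delete both glued faces → V=11, E=23, F=14.
Check: V − E + F = 11 − 23 + 14 = 2.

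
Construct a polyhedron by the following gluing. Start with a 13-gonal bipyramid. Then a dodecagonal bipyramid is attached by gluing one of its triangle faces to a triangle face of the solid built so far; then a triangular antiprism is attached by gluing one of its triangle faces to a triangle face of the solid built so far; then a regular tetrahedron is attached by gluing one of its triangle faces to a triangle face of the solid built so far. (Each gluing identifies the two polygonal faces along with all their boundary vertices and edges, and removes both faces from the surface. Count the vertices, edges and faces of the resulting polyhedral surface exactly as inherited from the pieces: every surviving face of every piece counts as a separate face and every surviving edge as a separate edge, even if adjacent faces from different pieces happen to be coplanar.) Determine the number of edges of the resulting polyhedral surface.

A 13-gonal bipyramid: V=15, E=39, F=26.
Attach a dodecagonal bipyramid (V=14, E=36, F=24) along a 3-gon: merge 3 vertices and 3 edges, delete both glued faces → V=26, E=72, F=48.
Attach a triangular antiprism (V=6, E=12, F=8) along a 3-gon: merge 3 vertices and 3 edges, delete both glued faces → V=29, E=81, F=54.
Attach a regular tetrahedron (V=4, E=6, F=4) along a 3-gon: merge 3 vertices and 3 edges, delete both glued faces → V=30, E=84, F=56.
Check: V − E + F = 30 − 84 + 56 = 2.

84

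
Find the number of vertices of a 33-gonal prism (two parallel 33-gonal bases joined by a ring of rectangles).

A prism on an n-gon has two n-gon bases and n rectangular sides: V = 2·33 = 66, E = 3·33 = 99, F = 33 + 2 = 35.
Check: V − E + F = 66 − 99 + 35 = 2.

66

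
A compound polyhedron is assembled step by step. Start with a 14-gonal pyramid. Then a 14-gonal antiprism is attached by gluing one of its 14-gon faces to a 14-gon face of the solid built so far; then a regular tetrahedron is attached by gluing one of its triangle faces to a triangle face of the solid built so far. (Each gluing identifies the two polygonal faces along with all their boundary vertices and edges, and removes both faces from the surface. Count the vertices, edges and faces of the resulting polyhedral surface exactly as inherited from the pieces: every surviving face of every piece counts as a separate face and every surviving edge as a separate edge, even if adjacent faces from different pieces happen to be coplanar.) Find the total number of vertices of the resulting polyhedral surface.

30

A 14-gonal pyramid: V=15, E=28, F=15.
Attach a 14-gonal antiprism (V=28, E=56, F=30) along a 14-gon: merge 14 vertices and 14 edges, delete both glued faces → V=29, E=70, F=43.
Attach a regular tetrahedron (V=4, E=6, F=4) along a 3-gon: merge 3 vertices and 3 edges, delete both glued faces → V=30, E=73, F=45.
Check: V − E + F = 30 − 73 + 45 = 2.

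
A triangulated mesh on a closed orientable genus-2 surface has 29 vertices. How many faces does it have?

χ = 2 − 2·2 = -2, and every face is a triangle so 3F = 2E.
V − E + F = -2 with E = 3F/2 gives 29 − (3/2 − 1)·F = -2, so F = 62 and E = 93.

62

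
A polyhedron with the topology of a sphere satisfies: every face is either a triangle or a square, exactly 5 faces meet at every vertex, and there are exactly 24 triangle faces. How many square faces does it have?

Let x be the number of squares; then F = 24 + x.
Edge–face incidences: 2E = 3·24 + 4·x = 72 + 4x.
Every vertex has degree 5, so 5V = 2E.
Euler: V − E + F = 2 ⇒ (2E)/5 − E + (24 + x) = 2.
Multiply by 10: 2·(2E) − 5·(2E) + 10·(24 + x) = 20, i.e. 240 + 10x − 3·(72 + 4x) = 20.
Collecting terms: −2x + 24 = 20, so −2x = −4, so x = 2.
Then 2E = 72 + 4·2 = 80, so E = 40, V = 2E/5 = 16, F = 24 + 2 = 26.

2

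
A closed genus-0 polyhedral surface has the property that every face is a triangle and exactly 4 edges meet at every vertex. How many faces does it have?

Each face has 3 edges and each edge borders two faces, so 2E = 3F.
Each vertex has degree 4, so 4V = 2E and hence V = 3F/4.
Euler: V − E + F = 2 ⇒ (3F/4) − (3F/2) + F = 2.
Multiply by 8: (6 − 12 + 8)F = 16, i.e. 2F = 16.
So F = 8, E = 3·8/2 = 12, V = 3·8/4 = 6.

8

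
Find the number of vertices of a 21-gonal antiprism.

An antiprism on an n-gon has two n-gon caps and 2n triangles: V = 2·21 = 42, E = 4·21 = 84, F = 2·21 + 2 = 44.

42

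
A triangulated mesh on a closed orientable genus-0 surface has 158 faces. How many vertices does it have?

81

χ = 2 − 2·0 = 2, and every face is a triangle so 3F = 2E.
E = 3·158/2 = 237. Then V = 2 + E − F = 2 + 237 − 158 = 81.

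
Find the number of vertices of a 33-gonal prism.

66

A prism on an n-gon has two n-gon bases and n rectangular sides: V = 2·33 = 66, E = 3·33 = 99, F = 33 + 2 = 35.
Check: V − E + F = 66 − 99 + 35 = 2.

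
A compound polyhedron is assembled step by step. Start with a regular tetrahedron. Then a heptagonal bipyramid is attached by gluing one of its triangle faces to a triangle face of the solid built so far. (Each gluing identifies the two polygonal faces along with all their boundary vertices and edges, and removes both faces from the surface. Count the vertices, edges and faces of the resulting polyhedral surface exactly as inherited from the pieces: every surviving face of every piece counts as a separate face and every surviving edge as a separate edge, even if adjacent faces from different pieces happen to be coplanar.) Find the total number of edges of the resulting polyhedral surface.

A regular tetrahedron: V=4, E=6, F=4.
Attach a heptagonal bipyramid (V=9, E=21, F=14) along a 3-gon: merge 3 vertices and 3 edges, delete both glued faces → V=10, E=24, F=16.
Check: V − E + F = 10 − 24 + 16 = 2.

24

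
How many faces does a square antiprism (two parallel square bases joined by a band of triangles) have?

10

An antiprism on an n-gon has two n-gon caps and 2n triangles: V = 2·4 = 8, E = 4·4 = 16, F = 2·4 + 2 = 10.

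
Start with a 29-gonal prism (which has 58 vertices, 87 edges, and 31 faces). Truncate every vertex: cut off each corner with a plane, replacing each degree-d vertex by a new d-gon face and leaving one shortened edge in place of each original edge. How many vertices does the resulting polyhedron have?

174

Truncation replaces each original edge-end by a new vertex, so V′ = 2E = 174.
Each original edge survives, and each old vertex of degree d contributes d new edges; summing degrees gives Σd = 2E, so E′ = E + 2E = 3E = 261.
Each original face survives and each original vertex becomes one new face: F′ = F + V = 89.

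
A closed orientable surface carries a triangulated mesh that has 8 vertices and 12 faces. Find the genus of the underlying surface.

0

Every face is a triangle, so 2E = 3·12 = 36, giving E = 18.
χ = V − E + F = 8 − 18 + 12 = 2.
For a closed orientable surface χ = 2 − 2g, so g = (2 − (2))/2 = 0.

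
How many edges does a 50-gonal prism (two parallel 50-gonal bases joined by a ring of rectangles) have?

150

A prism on an n-gon has two n-gon bases and n rectangular sides: V = 2·50 = 100, E = 3·50 = 150, F = 50 + 2 = 52.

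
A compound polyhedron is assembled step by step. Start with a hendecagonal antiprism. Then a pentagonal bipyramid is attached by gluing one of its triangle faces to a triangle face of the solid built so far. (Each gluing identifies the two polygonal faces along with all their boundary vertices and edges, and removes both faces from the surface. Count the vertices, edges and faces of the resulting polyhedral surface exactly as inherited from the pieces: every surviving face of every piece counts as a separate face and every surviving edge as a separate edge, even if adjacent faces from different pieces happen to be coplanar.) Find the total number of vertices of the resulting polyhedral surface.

26

A hendecagonal antiprism: V=22, E=44, F=24.
Attach a pentagonal bipyramid (V=7, E=15, F=10) along a 3-gon: merge 3 vertices and 3 edges, delete both glued faces → V=26, E=56, F=32.
Check: V − E + F = 26 − 56 + 32 = 2.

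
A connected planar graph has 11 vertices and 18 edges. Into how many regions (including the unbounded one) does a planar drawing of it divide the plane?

Euler's formula for a connected plane graph: V − E + F = 2, so F = 2 − 11 + 18 = 9.

9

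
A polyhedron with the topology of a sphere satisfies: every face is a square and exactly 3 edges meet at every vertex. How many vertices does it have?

8

Each face has 4 edges and each edge borders two faces, so 2E = 4F.
Each vertex has degree 3, so 3V = 2E and hence V = 4F/3.
Euler: V − E + F = 2 ⇒ (4F/3) − (4F/2) + F = 2.
Multiply by 6: (8 − 12 + 6)F = 12, i.e. 2F = 12.
So F = 6, E = 4·6/2 = 12, V = 4·6/3 = 8.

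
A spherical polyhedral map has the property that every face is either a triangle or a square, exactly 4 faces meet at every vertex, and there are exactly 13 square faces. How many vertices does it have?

Let x be the number of triangles; then F = 13 + x.
Edge–face incidences: 2E = 4·13 + 3·x = 52 + 3x.
Every vertex has degree 4, so 4V = 2E.
Euler: V − E + F = 2 ⇒ (2E)/4 − E + (13 + x) = 2.
Multiply by 8: 2·(2E) − 4·(2E) + 8·(13 + x) = 16, i.e. 104 + 8x − 2·(52 + 3x) = 16.
Collecting terms: 2x = 16, so x = 8.
Then 2E = 52 + 3·8 = 76, so E = 38, V = 2E/4 = 19, F = 13 + 8 = 21.

19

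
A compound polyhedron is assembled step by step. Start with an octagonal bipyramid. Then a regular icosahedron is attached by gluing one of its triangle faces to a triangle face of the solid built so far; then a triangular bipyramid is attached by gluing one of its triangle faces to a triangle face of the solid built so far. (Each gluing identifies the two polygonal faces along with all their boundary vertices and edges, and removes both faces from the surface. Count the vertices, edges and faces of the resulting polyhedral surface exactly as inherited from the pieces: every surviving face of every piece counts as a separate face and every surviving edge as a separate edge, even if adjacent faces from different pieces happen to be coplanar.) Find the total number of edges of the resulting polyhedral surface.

An octagonal bipyramid: V=10, E=24, F=16.
Attach a regular icosahedron (V=12, E=30, F=20) along a 3-gon: merge 3 vertices and 3 edges, delete both glued faces → V=19, E=51, F=34.
Attach a triangular bipyramid (V=5, E=9, F=6) along a 3-gon: merge 3 vertices and 3 edges, delete both glued faces → V=21, E=57, F=38.
Check: V − E + F = 21 − 57 + 38 = 2.

57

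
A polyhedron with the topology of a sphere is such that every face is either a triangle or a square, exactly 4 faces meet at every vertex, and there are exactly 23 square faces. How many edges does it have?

58

Let x be the number of triangles; then F = 23 + x.
Edge–face incidences: 2E = 4·23 + 3·x = 92 + 3x.
Every vertex has degree 4, so 4V = 2E.
Euler: V − E + F = 2 ⇒ (2E)/4 − E + (23 + x) = 2.
Multiply by 8: 2·(2E) − 4·(2E) + 8·(23 + x) = 16, i.e. 184 + 8x − 2·(92 + 3x) = 16.
Collecting terms: 2x = 16, so x = 8.
Then 2E = 92 + 3·8 = 116, so E = 58, V = 2E/4 = 29, F = 23 + 8 = 31.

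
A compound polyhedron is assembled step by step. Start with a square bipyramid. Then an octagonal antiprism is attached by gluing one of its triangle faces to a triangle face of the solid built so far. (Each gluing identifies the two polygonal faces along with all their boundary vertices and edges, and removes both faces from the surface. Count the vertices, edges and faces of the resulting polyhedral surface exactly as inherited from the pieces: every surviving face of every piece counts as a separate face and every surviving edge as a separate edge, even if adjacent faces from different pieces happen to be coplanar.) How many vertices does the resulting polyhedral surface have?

19

A square bipyramid: V=6, E=12, F=8.
Attach an octagonal antiprism (V=16, E=32, F=18) along a 3-gon: merge 3 vertices and 3 edges, delete both glued faces → V=19, E=41, F=24.
Check: V − E + F = 19 − 41 + 24 = 2.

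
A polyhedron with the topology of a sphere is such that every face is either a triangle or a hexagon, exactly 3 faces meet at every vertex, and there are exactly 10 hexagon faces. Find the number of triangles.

Let x be the number of triangles; then F = 10 + x.
Edge–face incidences: 2E = 6·10 + 3·x = 60 + 3x.
Every vertex has degree 3, so 3V = 2E.
Euler: V − E + F = 2 ⇒ (2E)/3 − E + (10 + x) = 2.
Multiply by 6: 2·(2E) − 3·(2E) + 6·(10 + x) = 12, i.e. 60 + 6x − (60 + 3x) = 12.
Collecting terms: 3x = 12, so x = 4.
Then 2E = 60 + 3·4 = 72, so E = 36, V = 2E/3 = 24, F = 10 + 4 = 14.

4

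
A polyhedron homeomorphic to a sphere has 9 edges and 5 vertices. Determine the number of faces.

Here V − E + F = 2.
F = 2 − V + E = 2 − 5 + 9 = 6.

6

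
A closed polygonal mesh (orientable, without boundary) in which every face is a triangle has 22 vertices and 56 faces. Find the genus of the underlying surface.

Every face is a triangle, so 2E = 3·56 = 168, giving E = 84.
χ = V − E + F = 22 − 84 + 56 = -6.
For a closed orientable surface χ = 2 − 2g, so g = (2 − (-6))/2 = 4.

4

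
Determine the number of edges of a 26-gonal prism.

78

A prism on an n-gon has two n-gon bases and n rectangular sides: V = 2·26 = 52, E = 3·26 = 78, F = 26 + 2 = 28.
Check: V − E + F = 52 − 78 + 28 = 2.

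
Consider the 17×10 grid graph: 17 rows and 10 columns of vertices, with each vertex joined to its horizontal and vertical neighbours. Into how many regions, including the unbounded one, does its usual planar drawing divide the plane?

The grid has V = 17·10 = 170 vertices and E = 17·9 + 10·16 = 313 edges.
F = 2 − V + E = 2 − 170 + 313 = 145.

145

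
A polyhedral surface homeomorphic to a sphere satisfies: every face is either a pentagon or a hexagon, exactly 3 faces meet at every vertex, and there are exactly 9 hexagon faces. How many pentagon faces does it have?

Let x be the number of pentagons; then F = 9 + x.
Edge–face incidences: 2E = 6·9 + 5·x = 54 + 5x.
Every vertex has degree 3, so 3V = 2E.
Euler: V − E + F = 2 ⇒ (2E)/3 − E + (9 + x) = 2.
Multiply by 6: 2·(2E) − 3·(2E) + 6·(9 + x) = 12, i.e. 54 + 6x − (54 + 5x) = 12.
Collecting terms: x = 12.
Then 2E = 54 + 5·12 = 114, so E = 57, V = 2E/3 = 38, F = 9 + 12 = 21.

12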